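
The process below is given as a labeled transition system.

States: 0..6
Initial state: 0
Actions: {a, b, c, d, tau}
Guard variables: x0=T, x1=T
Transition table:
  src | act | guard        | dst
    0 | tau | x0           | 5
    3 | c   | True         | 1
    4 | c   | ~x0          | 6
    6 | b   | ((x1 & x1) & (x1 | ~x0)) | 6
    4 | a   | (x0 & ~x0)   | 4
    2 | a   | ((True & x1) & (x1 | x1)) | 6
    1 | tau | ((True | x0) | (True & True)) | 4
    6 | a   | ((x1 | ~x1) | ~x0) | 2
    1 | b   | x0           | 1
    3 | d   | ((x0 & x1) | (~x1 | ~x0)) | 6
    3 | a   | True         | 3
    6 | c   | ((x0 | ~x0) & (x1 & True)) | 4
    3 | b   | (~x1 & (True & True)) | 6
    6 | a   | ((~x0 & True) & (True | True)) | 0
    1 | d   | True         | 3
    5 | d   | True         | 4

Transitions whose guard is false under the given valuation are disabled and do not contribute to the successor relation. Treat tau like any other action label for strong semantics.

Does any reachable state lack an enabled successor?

Reach set: {0,4,5}
  0: tau→5  [1 out]
  4: ∅  [deadlock]
  5: d→4  [1 out]
witness 4: tau·d

Answer: DEADLOCK at state 4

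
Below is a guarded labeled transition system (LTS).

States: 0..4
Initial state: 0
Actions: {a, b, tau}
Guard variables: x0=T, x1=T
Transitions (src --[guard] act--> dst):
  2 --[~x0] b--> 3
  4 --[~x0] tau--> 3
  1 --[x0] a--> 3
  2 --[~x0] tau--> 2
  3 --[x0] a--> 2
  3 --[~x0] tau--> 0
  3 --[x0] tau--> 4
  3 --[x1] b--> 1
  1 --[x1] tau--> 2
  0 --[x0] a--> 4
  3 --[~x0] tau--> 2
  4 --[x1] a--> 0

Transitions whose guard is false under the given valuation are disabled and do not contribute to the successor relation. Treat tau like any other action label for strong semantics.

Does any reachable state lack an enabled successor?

Answer: DEADLOCK-FREE

Analysis:
Reachable = {0,4}
  0: a→4  [deg 1]
  4: a→0  [deg 1]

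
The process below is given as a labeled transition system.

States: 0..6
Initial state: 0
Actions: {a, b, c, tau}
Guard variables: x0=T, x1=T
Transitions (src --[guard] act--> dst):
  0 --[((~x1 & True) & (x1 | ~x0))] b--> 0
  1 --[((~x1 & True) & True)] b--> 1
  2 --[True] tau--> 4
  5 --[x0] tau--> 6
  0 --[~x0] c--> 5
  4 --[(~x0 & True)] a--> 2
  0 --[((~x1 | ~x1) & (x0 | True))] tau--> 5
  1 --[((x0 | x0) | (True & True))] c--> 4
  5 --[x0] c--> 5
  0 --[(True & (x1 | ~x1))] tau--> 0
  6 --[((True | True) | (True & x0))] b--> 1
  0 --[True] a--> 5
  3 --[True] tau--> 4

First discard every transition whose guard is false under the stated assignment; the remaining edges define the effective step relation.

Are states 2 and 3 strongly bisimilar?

Answer: BISIMILAR

Trace:
Bisimulation quotient by refinement:
  round 0: {{0,1,2,3,4,5,6}}
  round 1: {{0},{1},{2,3},{4},{5},{6}}
stable after 2 split(s): 6 block(s)
2∈{2,3}, 3∈{2,3}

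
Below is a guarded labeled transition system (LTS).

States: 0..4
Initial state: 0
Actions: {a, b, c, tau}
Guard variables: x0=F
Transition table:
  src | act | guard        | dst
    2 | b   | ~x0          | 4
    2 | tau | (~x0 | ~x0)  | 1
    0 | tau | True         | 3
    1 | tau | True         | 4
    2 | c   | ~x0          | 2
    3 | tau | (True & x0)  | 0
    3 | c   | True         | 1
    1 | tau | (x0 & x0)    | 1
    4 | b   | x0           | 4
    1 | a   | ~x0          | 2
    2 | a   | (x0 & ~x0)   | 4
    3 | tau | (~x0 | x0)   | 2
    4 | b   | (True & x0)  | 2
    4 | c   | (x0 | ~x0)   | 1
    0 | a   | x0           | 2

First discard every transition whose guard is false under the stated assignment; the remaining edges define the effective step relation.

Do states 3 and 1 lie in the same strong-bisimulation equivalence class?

Answer: NOT BISIMILAR

Analysis:
Refine partition for ~:
  round 0: {{0,1,2,3,4}}
  round 1: {{0},{1},{2},{3},{4}}
stable after 2 split(s): 5 block(s)
3∈{3}, 1∈{1}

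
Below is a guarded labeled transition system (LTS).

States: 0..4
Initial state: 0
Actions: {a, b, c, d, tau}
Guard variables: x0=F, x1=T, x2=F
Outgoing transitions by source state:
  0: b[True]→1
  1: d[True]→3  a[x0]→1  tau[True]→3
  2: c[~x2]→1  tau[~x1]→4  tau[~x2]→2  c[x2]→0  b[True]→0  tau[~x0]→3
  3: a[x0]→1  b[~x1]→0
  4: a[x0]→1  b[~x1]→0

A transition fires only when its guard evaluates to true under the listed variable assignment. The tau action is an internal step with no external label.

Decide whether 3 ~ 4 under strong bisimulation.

Answer: BISIMILAR

Working:
Compute ~ classes (split until stable):
  P[0] = {{0,1,2,3,4}}
  P[1] = {{0},{1},{2},{3,4}}
stable after 2 split(s): 4 block(s)
[3]={3,4}  [4]={3,4}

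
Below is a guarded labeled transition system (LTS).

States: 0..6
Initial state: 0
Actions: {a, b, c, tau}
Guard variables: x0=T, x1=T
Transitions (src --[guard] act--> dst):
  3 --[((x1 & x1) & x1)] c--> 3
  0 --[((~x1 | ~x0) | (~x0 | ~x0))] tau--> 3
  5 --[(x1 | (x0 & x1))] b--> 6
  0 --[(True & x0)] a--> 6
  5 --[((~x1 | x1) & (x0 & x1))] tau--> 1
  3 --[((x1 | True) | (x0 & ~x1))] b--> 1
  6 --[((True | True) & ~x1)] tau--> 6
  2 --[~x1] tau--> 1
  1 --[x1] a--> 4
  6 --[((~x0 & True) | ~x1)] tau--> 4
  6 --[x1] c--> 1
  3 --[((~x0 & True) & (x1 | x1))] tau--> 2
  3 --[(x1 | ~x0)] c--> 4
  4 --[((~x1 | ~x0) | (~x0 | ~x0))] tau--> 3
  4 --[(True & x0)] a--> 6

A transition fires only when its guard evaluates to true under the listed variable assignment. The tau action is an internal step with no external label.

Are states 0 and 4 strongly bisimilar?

Compute ~ classes (split until stable):
  P[0] = {{0,1,2,3,4,5,6}}
  P[1] = {{0,1,4},{2},{3},{5},{6}}
  P[2] = {{0,4},{1},{2},{3},{5},{6}}
stable after 3 split(s): 6 block(s)
class of 0: {0,4}; class of 4: {0,4}

Answer: BISIMILAR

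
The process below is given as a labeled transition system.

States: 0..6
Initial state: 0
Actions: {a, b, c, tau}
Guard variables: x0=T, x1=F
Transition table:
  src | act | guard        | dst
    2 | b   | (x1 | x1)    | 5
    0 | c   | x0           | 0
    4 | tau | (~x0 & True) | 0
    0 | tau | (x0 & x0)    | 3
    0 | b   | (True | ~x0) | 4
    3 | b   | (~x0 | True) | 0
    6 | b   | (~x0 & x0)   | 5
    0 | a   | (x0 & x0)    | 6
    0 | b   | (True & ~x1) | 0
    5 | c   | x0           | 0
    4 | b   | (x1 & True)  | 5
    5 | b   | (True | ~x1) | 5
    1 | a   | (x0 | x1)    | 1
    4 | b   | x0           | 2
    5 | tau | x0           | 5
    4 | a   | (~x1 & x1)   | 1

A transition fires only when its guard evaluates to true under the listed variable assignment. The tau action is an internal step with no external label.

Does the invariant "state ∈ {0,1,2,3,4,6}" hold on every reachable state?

Answer: INVARIANT HOLDS

Analysis:
Safe = {0,1,2,3,4,6}
R = {0,2,3,4,6}
  0: ✓
  2: ✓
  3: ✓
  4: ✓
  6: ✓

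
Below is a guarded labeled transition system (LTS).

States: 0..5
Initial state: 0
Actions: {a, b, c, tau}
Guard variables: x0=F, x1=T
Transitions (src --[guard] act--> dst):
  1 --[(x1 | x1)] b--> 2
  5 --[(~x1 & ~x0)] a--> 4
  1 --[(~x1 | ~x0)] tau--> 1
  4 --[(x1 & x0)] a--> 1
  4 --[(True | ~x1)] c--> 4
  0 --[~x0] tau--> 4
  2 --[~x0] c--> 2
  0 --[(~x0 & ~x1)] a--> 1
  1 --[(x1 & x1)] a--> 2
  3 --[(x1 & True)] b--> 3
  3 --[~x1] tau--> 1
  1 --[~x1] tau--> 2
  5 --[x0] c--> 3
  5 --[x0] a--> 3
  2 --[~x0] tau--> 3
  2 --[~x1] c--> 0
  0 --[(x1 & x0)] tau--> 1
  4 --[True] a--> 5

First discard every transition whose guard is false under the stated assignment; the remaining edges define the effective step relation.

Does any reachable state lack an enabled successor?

Reachable = {0,4,5}
  0: tau→4  [1 out]
  4: a→5  c→4  [2 out]
  5: ∅  [deadlock]
trace reaching 5: tau·a

Answer: DEADLOCK at state 5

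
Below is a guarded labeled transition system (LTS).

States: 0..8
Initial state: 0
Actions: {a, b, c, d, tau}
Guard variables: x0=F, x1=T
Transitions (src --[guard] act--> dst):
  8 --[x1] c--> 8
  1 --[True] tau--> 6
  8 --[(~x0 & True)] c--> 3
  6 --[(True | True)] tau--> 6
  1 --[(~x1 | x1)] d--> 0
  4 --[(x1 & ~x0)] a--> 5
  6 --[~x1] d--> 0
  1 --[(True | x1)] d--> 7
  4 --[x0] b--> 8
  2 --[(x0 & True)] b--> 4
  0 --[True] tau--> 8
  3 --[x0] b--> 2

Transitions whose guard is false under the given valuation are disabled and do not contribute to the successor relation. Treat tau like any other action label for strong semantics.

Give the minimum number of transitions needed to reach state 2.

Breadth-first toward 2:
  L0 = {0}
  L1 = {8}
  L2 = {3}
2 never appears.

Answer: UNREACHABLE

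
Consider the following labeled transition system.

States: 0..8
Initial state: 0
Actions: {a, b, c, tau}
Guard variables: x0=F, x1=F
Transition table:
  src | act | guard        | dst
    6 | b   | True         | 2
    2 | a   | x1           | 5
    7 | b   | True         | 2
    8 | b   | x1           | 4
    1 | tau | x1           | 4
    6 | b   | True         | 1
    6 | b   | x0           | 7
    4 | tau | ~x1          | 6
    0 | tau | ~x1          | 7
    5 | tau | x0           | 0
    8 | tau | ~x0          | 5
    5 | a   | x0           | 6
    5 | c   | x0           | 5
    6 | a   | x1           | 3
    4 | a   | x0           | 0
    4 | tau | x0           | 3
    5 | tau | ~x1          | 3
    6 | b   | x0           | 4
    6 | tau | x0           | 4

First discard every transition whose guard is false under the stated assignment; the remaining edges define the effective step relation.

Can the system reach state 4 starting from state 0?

Answer: UNREACHABLE

Trace:
After dropping false guards: 7 live edges.
Layer 0: {0}
Layer 1: {7}  total {0,7}
Layer 2: {2}  total {0,2,7}
Reachable = {0,2,7}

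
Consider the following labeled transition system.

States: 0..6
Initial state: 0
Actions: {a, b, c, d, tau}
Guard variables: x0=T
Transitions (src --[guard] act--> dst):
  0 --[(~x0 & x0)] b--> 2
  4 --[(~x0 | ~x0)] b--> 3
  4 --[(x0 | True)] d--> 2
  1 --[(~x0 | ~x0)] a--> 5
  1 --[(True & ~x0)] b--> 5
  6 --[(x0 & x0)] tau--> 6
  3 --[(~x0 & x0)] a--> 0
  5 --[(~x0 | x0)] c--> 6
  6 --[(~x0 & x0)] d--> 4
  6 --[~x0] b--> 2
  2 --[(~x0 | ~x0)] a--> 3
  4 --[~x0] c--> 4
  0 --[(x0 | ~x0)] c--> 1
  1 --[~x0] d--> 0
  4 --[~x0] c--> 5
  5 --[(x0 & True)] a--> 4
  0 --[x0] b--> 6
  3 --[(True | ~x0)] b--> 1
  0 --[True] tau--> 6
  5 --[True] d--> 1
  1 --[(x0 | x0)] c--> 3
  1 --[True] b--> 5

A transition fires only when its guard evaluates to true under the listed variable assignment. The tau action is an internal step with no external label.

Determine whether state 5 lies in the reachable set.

Answer: REACHABLE

Working:
11 transition(s) survive guard evaluation.
L0 = {0}
L1 = {1,6}  cumulative {0,1,6}
L2 = {3,5}  cumulative {0,1,3,5,6}
L3 = {4}  cumulative {0,1,3,4,5,6}
L4 = {2}  cumulative {0,1,2,3,4,5,6}
R = {0,1,2,3,4,5,6}
witness 5: c·b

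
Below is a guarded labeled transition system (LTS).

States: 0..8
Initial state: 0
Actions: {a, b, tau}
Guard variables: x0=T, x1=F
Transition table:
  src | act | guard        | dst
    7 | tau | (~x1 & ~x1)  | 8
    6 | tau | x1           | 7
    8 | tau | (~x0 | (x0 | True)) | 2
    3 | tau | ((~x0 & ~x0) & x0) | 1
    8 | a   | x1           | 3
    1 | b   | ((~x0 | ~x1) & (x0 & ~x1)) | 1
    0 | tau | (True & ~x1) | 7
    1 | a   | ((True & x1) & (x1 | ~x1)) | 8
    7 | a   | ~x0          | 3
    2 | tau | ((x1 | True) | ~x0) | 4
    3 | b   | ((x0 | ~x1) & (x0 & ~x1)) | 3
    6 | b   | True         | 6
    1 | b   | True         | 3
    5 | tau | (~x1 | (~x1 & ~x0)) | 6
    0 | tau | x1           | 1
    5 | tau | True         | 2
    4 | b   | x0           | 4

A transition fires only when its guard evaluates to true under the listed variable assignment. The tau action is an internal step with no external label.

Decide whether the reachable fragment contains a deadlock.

Answer: DEADLOCK-FREE

Working:
Reachable = {0,2,4,7,8}
  0: tau→7  [deg 1]
  2: tau→4  [deg 1]
  4: b→4  [deg 1]
  7: tau→8  [deg 1]
  8: tau→2  [deg 1]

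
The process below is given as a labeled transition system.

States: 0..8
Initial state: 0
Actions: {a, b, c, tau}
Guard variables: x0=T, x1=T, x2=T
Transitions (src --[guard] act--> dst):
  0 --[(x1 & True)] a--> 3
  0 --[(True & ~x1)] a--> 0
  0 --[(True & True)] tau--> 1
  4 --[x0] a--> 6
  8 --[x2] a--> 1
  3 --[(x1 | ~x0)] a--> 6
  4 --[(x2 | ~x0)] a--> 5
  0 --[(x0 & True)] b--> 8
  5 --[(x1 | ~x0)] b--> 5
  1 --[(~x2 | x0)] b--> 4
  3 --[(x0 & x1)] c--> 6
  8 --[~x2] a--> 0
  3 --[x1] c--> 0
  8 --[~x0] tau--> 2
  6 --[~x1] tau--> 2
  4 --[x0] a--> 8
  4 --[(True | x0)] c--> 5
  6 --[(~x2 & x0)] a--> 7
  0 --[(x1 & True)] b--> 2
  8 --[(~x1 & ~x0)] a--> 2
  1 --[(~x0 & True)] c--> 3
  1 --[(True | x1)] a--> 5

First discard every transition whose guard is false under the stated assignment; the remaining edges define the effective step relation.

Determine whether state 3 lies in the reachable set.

After dropping false guards: 15 live edges.
Layer 0: {0}
Layer 1: {1,2,3,8}  cumulative {0,1,2,3,8}
Layer 2: {4,5,6}  cumulative {0,1,2,3,4,5,6,8}
Reach set: {0,1,2,3,4,5,6,8}
witness 3: a

Answer: REACHABLE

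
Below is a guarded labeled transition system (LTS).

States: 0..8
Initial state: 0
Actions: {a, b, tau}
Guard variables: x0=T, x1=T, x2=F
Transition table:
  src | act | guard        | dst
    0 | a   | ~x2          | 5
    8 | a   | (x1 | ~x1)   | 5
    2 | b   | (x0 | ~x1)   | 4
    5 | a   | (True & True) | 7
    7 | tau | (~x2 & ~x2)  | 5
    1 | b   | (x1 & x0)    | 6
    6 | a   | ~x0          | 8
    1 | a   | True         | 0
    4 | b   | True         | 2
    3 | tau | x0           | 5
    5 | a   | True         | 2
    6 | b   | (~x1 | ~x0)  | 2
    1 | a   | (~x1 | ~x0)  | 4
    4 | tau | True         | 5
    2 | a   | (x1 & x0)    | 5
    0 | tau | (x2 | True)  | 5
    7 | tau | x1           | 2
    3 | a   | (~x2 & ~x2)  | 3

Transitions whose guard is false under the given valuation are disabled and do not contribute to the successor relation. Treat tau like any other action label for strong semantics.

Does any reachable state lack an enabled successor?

Answer: DEADLOCK-FREE

Analysis:
R = {0,2,4,5,7}
  0: a→5  tau→5  [2 out]
  2: a→5  b→4  [2 out]
  4: b→2  tau→5  [2 out]
  5: a→2  a→7  [2 out]
  7: tau→2  tau→5  [2 out]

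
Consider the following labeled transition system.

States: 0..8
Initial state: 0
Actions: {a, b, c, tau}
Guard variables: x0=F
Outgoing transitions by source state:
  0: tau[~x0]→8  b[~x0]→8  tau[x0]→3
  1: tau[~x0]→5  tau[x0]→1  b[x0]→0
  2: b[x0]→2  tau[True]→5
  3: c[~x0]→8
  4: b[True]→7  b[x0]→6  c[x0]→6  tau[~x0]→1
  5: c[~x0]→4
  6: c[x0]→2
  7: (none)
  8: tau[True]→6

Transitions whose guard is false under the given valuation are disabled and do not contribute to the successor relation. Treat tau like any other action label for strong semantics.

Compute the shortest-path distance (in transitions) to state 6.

Breadth-first toward 6:
  Layer 0: {0}
  Layer 1: {8}
  Layer 2: {6}
depth(6)=2, e.g. b·tau

Answer: 2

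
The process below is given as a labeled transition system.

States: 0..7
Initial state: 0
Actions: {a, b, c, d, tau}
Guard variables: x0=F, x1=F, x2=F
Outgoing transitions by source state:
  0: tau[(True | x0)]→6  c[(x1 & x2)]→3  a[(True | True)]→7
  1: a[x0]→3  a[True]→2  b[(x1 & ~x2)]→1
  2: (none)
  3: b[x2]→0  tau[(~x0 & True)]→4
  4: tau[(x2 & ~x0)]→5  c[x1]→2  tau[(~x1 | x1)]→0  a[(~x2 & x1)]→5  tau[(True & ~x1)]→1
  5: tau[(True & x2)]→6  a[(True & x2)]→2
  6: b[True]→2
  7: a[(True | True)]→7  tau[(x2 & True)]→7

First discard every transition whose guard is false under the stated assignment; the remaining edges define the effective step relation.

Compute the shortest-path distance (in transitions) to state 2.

Answer: 2

Analysis:
BFS to 2:
  depth 0: {0}
  depth 1: {6,7}
  depth 2: {2}
first hit 2 at d=2 via tau·b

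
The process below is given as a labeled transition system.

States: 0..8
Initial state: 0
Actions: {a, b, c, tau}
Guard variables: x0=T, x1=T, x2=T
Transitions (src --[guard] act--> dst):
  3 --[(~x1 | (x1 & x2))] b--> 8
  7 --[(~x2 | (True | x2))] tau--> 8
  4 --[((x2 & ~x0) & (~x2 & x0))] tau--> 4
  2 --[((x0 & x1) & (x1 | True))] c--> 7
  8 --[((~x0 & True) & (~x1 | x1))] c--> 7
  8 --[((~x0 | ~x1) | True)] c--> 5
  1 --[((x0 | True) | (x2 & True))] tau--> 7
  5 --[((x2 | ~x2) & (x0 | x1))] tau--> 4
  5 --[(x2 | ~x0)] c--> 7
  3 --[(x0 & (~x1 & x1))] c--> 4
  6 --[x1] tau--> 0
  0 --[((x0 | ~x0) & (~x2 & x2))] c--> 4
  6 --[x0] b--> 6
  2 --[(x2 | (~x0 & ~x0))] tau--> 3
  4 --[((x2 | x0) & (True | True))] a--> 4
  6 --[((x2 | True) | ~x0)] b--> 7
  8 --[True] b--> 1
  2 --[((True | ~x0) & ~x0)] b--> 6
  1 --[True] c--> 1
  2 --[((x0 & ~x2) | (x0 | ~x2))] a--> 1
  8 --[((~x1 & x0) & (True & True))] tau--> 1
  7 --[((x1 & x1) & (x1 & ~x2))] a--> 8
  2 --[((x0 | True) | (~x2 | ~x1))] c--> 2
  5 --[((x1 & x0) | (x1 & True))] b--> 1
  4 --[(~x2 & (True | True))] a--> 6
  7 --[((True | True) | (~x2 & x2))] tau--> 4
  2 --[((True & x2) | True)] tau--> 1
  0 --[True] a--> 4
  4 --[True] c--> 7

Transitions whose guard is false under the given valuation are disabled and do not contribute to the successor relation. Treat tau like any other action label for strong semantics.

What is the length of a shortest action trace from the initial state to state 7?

Breadth-first toward 7:
  depth 0: {0}
  depth 1: {4}
  depth 2: {7}
7 enters at depth 2; path a·c

Answer: 2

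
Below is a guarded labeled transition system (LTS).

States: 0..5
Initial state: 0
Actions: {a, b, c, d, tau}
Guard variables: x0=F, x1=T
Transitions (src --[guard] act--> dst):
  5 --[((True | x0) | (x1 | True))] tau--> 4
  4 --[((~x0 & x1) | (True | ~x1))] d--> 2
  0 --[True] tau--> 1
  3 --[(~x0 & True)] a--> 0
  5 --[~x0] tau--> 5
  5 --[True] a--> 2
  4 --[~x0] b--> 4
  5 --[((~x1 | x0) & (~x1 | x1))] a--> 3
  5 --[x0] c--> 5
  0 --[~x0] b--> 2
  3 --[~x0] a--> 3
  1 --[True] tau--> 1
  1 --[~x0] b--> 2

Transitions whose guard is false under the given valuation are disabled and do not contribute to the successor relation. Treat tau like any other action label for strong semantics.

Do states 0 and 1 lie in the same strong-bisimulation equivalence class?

Answer: BISIMILAR

Trace:
Bisimulation quotient by refinement:
  π0 = {{0,1,2,3,4,5}}
  π1 = {{0,1},{2},{3},{4},{5}}
stable after 2 split(s): 5 block(s)
class of 0: {0,1}; class of 1: {0,1}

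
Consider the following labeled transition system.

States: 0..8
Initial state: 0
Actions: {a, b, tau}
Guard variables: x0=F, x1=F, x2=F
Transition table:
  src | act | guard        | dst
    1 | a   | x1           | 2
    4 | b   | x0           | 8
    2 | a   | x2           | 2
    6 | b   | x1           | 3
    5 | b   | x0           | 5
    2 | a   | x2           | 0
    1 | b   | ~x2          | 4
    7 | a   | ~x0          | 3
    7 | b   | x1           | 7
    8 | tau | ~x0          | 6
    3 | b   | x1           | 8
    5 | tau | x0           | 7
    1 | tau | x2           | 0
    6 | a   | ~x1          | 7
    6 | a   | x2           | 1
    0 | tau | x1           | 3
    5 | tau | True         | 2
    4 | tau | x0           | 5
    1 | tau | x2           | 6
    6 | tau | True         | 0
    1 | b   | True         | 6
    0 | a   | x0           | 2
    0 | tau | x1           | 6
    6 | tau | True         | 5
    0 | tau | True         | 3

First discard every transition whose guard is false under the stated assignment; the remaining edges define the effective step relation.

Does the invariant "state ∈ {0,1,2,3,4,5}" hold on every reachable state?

Answer: INVARIANT HOLDS

Analysis:
Safe = {0,1,2,3,4,5}
Reachable = {0,3}
  0: ok
  3: ok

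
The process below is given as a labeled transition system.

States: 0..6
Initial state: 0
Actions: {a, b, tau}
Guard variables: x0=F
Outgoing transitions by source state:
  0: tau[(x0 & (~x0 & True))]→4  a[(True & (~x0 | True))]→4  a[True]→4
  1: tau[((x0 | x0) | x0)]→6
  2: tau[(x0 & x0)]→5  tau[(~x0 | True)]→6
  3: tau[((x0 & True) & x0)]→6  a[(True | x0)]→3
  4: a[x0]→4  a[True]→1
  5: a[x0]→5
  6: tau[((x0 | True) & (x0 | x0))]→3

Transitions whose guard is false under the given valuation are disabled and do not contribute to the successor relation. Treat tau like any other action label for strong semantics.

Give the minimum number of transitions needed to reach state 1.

Layered search for 1:
  depth 0: {0}
  depth 1: {4}
  depth 2: {1}
1 enters at depth 2; path a·a

Answer: 2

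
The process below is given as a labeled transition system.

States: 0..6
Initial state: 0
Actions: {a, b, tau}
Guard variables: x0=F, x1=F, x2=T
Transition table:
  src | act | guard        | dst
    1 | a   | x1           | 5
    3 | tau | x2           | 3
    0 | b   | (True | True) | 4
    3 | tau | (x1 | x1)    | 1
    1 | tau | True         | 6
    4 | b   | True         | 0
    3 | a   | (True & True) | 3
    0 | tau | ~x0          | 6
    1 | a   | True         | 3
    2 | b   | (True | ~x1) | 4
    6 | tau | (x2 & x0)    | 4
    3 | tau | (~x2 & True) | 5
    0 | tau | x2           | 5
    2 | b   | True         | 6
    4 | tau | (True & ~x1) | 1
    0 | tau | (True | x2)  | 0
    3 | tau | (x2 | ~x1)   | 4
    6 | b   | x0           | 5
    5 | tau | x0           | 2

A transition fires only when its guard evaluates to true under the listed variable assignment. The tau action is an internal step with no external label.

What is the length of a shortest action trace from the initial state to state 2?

Layered search for 2:
  L0 = {0}
  L1 = {4,5,6}
  L2 = {1}
  L3 = {3}
2 never appears.

Answer: UNREACHABLE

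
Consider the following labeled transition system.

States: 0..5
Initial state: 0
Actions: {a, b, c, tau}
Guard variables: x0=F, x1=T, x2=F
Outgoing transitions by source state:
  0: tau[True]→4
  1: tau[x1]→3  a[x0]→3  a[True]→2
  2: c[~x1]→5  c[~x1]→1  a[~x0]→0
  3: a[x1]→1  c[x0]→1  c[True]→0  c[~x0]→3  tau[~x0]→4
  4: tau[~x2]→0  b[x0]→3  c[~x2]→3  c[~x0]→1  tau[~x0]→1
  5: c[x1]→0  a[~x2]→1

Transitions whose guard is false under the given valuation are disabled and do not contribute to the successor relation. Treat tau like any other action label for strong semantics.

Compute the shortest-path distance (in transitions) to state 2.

Answer: 3

Working:
Layered search for 2:
  Layer 0: {0}
  Layer 1: {4}
  Layer 2: {1,3}
  Layer 3: {2}
first hit 2 at d=3 via tau·c·a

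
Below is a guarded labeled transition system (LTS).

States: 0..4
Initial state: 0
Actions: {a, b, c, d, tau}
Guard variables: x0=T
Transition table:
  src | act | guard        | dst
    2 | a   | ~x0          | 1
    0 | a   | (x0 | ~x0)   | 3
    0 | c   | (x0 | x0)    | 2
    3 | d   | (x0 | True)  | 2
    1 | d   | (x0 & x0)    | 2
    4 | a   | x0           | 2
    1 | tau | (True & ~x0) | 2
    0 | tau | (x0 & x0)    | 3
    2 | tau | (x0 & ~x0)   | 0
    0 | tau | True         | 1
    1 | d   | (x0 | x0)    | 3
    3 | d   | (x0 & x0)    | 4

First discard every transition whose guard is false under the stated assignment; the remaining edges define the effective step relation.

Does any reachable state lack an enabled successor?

Reach set: {0,1,2,3,4}
  0: a→3  c→2  tau→1  tau→3  [4 out]
  1: d→2  d→3  [2 out]
  2: ∅  [STUCK]
  3: d→2  d→4  [2 out]
  4: a→2  [1 out]
witness 2: c

Answer: DEADLOCK at state 2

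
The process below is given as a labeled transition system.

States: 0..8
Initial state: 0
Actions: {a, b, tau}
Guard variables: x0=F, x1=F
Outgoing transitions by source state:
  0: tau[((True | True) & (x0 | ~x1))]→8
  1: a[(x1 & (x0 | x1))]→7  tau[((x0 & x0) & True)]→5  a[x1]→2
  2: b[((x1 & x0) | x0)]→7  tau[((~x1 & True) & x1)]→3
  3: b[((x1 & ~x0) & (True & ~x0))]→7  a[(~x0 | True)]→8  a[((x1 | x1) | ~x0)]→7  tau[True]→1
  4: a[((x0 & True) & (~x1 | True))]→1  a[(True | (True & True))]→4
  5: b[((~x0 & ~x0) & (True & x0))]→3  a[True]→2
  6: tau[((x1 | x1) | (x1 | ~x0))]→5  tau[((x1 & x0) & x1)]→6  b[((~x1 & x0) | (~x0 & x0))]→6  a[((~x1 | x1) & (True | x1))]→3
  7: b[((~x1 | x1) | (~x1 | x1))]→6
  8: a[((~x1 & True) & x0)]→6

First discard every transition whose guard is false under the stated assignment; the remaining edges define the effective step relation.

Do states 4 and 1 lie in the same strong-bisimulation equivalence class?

Compute ~ classes (split until stable):
  π0 = {{0,1,2,3,4,5,6,7,8}}
  π1 = {{0},{1,2,8},{3,6},{4,5},{7}}
  π2 = {{0},{1,2,8},{3},{4},{5},{6},{7}}
stable after 3 split(s): 7 block(s)
[4]={4}  [1]={1,2,8}

Answer: NOT BISIMILAR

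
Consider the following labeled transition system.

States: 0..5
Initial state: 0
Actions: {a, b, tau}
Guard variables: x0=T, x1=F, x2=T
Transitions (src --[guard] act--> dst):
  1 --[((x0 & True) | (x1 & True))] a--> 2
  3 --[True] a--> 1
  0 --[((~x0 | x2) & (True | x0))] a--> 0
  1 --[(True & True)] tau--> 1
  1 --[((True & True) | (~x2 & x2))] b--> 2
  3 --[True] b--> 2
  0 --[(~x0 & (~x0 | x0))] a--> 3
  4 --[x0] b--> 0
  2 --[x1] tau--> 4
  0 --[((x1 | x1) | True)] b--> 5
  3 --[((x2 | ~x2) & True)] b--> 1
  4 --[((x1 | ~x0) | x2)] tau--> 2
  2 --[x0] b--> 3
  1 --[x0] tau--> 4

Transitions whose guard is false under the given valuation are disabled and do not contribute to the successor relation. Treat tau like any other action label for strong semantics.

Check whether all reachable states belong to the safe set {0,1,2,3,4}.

Answer: INVARIANT VIOLATED at state 5

Analysis:
Safe = {0,1,2,3,4}
R = {0,5}
  0: ✓
  5: VIOLATES
witness against invariant: b → 5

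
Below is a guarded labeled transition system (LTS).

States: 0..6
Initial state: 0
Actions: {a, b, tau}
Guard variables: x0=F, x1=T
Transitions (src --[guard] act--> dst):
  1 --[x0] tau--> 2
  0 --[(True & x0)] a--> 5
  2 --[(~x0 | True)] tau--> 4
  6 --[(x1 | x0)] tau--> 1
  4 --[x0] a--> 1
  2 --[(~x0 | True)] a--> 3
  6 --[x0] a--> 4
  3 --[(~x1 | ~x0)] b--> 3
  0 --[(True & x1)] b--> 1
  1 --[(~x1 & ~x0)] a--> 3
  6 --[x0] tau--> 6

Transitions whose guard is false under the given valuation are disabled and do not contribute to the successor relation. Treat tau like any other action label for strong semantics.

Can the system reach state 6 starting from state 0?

Answer: UNREACHABLE

Trace:
Guard filter leaves 5 enabled edge(s).
Layer 0: {0}
Layer 1: {1}  cumulative {0,1}
R = {0,1}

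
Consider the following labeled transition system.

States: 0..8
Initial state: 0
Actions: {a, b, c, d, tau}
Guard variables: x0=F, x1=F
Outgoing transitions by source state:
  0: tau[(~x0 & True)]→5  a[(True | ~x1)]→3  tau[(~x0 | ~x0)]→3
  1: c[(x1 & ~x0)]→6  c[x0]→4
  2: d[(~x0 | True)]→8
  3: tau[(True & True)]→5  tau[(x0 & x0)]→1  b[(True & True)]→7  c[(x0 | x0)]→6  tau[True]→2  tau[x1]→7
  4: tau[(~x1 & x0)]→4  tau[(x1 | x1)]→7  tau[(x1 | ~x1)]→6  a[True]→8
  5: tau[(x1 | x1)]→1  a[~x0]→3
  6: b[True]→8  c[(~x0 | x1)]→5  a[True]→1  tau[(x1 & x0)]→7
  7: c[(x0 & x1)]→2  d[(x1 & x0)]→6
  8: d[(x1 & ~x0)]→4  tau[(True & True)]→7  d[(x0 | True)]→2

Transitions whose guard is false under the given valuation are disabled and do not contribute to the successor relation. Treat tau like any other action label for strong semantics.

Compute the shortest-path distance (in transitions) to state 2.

Answer: 2

Analysis:
Breadth-first toward 2:
  L0 = {0}
  L1 = {3,5}
  L2 = {2,7}
depth(2)=2, e.g. a·tau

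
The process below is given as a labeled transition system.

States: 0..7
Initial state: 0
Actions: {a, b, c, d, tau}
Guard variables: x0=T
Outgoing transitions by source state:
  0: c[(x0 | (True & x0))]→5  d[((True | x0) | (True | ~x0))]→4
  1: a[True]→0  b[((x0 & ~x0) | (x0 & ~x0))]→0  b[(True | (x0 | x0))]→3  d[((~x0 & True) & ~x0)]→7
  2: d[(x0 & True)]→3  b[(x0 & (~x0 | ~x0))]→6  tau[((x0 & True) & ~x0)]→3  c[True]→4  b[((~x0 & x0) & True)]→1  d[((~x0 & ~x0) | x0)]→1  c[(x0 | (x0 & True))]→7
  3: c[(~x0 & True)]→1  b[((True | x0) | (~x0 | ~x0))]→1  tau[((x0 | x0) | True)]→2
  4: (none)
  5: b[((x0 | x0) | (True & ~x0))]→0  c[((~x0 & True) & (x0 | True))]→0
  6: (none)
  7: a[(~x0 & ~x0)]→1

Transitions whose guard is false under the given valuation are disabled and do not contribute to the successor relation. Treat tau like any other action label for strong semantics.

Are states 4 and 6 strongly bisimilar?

Compute ~ classes (split until stable):
  round 0: {{0,1,2,3,4,5,6,7}}
  round 1: {{0,2},{1},{3},{4,6,7},{5}}
  round 2: {{0},{1},{2},{3},{4,6,7},{5}}
stable after 3 split(s): 6 block(s)
class of 4: {4,6,7}; class of 6: {4,6,7}

Answer: BISIMILAR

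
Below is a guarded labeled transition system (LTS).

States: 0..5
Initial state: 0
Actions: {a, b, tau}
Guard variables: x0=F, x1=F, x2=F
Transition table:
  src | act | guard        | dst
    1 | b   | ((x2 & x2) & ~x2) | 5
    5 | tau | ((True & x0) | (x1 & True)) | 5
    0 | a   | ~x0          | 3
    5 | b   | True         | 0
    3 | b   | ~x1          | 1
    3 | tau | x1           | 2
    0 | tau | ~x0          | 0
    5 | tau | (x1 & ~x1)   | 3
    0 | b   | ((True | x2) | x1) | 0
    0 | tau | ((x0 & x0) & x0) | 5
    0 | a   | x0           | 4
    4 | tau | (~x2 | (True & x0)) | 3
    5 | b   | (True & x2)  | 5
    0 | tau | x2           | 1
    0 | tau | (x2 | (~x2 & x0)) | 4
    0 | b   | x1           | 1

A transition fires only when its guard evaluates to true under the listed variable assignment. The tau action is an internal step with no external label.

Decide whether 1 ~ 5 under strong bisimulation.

Answer: NOT BISIMILAR

Working:
Refine partition for ~:
  round 0: {{0,1,2,3,4,5}}
  round 1: {{0},{1,2},{3,5},{4}}
  round 2: {{0},{1,2},{3},{4},{5}}
Fixed point at round 3; 5 class(es).
1∈{1,2}, 5∈{5}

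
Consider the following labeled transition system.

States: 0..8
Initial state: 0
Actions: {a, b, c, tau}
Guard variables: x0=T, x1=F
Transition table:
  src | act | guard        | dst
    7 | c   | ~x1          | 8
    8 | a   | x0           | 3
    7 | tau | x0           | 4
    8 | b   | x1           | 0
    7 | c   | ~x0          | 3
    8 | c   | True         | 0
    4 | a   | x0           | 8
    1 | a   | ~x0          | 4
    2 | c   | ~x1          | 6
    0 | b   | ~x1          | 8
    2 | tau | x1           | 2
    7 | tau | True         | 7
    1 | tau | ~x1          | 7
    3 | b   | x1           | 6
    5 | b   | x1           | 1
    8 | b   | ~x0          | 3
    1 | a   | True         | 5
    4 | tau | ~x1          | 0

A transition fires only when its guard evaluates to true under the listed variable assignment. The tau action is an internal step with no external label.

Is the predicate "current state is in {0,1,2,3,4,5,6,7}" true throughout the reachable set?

Answer: INVARIANT VIOLATED at state 8

Trace:
Safe = {0,1,2,3,4,5,6,7}
Reach set: {0,3,8}
  0: ok
  3: ok
  8: ✗ unsafe
reach 8 via b — violates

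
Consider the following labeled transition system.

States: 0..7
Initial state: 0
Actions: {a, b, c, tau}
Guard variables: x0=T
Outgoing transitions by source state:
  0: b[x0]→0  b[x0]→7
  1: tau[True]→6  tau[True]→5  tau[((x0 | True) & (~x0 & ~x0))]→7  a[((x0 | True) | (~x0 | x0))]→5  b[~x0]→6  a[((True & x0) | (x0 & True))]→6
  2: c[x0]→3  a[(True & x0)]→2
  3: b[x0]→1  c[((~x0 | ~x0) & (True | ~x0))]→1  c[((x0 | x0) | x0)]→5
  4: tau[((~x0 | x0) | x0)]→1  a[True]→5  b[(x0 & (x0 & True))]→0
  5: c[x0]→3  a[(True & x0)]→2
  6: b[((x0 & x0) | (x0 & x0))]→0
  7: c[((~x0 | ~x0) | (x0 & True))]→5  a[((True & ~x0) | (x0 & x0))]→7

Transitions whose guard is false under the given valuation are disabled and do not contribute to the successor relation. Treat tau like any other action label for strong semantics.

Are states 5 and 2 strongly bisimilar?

Refine partition for ~:
  P[0] = {{0,1,2,3,4,5,6,7}}
  P[1] = {{0,6},{1},{2,5,7},{3},{4}}
  P[2] = {{0},{1},{2,5},{3},{4},{6},{7}}
stable after 3 split(s): 7 block(s)
class of 5: {2,5}; class of 2: {2,5}

Answer: BISIMILAR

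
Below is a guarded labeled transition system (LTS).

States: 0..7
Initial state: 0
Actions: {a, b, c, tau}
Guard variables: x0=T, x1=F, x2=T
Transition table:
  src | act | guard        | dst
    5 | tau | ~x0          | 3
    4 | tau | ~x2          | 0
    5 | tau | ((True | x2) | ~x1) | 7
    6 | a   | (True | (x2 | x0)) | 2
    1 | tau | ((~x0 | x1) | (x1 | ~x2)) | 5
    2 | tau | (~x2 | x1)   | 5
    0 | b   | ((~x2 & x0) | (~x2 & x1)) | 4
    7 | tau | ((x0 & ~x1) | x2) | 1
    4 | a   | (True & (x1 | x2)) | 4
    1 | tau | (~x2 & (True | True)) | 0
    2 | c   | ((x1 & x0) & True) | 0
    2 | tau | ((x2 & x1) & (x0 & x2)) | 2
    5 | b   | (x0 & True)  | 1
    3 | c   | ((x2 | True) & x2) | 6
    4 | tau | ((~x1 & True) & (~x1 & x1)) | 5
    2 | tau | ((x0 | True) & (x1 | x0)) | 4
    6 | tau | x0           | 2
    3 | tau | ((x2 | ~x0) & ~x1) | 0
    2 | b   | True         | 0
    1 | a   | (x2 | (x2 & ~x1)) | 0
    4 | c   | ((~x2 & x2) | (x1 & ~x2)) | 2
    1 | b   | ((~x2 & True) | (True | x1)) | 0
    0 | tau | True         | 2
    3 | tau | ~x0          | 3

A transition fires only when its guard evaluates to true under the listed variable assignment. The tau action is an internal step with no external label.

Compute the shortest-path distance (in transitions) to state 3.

Answer: UNREACHABLE

Working:
BFS to 3:
  Layer 0: {0}
  Layer 1: {2}
  Layer 2: {4}
3 never appears.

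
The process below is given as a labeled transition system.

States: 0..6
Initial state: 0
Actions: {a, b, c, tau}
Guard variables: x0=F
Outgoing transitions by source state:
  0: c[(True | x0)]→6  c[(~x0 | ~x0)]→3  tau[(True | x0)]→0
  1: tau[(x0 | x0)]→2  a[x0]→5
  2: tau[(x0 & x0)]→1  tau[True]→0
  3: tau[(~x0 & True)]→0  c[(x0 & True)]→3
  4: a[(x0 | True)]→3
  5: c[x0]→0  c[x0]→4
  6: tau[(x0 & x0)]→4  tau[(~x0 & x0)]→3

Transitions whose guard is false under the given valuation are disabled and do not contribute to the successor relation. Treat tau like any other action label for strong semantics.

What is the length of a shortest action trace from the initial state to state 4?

Answer: UNREACHABLE

Trace:
Layered search for 4:
  depth 0: {0}
  depth 1: {3,6}
4 never appears.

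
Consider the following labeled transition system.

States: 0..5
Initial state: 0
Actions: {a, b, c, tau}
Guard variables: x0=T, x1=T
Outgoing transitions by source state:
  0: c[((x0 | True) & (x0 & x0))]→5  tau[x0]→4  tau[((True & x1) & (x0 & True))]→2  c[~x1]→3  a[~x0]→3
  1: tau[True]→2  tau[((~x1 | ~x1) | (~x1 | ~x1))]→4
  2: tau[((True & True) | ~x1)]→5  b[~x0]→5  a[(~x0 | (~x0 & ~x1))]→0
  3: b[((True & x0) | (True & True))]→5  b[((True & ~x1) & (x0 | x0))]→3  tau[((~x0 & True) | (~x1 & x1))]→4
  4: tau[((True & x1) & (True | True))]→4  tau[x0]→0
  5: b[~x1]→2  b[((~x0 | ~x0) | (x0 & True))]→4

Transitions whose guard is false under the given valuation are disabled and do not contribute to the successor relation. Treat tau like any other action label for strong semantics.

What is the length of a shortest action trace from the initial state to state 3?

BFS to 3:
  Layer 0: {0}
  Layer 1: {2,4,5}
3 never appears.

Answer: UNREACHABLE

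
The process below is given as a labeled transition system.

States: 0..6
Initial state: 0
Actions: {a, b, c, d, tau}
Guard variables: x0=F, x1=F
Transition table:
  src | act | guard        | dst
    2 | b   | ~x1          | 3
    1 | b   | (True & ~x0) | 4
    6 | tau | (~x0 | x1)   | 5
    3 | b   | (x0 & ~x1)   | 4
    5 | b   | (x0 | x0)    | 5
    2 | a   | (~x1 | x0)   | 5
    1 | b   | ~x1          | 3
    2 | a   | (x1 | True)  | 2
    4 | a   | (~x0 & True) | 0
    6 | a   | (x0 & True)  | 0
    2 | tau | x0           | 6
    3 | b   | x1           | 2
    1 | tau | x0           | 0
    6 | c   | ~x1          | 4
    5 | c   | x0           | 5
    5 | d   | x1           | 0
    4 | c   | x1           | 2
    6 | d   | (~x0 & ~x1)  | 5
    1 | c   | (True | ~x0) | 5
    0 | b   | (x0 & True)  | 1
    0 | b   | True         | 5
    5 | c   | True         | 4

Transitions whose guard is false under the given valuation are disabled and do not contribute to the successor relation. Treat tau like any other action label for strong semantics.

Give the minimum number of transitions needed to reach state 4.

BFS to 4:
  depth 0: {0}
  depth 1: {5}
  depth 2: {4}
4 enters at depth 2; path b·c

Answer: 2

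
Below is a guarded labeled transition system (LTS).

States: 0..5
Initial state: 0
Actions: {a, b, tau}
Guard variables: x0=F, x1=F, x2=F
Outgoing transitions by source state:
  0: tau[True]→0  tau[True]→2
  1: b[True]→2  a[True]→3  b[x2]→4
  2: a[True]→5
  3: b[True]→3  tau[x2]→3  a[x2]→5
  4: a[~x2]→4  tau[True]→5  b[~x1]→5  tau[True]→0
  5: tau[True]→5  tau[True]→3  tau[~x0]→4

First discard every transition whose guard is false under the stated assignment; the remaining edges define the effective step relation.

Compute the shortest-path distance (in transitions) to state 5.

Answer: 2

Working:
Breadth-first toward 5:
  depth 0: {0}
  depth 1: {2}
  depth 2: {5}
depth(5)=2, e.g. tau·a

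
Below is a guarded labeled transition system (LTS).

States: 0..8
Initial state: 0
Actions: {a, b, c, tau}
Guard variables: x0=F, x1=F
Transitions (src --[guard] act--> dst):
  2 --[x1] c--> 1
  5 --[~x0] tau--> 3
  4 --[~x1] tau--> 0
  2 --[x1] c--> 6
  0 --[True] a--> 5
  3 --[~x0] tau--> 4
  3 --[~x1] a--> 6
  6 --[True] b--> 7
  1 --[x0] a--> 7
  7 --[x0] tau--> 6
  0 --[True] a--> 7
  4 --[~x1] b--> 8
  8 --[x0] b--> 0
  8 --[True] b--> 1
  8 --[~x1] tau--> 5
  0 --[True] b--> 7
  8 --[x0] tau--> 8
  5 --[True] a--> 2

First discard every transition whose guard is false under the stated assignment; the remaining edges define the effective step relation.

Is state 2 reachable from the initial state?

Answer: REACHABLE

Trace:
Guard filter leaves 12 enabled edge(s).
Layer 0: {0}
Layer 1: {5,7}  total {0,5,7}
Layer 2: {2,3}  total {0,2,3,5,7}
Layer 3: {4,6}  total {0,2,3,4,5,6,7}
Layer 4: {8}  total {0,2,3,4,5,6,7,8}
Layer 5: {1}  total {0,1,2,3,4,5,6,7,8}
Reach set: {0,1,2,3,4,5,6,7,8}
trace reaching 2: a·a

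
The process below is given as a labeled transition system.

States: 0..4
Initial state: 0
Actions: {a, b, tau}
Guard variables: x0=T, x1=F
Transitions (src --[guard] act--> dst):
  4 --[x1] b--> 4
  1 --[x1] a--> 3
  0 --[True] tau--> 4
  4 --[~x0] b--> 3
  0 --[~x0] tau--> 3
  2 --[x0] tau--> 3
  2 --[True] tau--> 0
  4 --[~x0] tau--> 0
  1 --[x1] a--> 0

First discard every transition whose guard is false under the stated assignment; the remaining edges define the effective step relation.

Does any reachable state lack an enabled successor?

Reach set: {0,4}
  0: tau→4  [deg 1]
  4: ∅  [deadlock]
Path to 4: tau

Answer: DEADLOCK at state 4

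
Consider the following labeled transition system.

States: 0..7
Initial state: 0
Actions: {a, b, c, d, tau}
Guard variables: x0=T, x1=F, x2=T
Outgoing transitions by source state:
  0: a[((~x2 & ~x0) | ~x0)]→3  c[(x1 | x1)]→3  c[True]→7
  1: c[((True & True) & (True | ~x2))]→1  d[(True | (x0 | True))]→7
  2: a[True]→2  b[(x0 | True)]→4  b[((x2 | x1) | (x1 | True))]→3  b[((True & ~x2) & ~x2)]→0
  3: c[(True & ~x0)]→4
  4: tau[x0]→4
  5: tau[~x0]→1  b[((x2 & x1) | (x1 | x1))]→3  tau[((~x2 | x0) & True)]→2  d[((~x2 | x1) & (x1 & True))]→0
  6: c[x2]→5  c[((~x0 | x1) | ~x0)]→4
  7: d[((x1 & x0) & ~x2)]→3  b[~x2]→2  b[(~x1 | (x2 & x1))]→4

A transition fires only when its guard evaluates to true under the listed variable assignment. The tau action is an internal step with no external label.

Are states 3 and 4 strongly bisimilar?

Bisimulation quotient by refinement:
  π0 = {{0,1,2,3,4,5,6,7}}
  π1 = {{0,6},{1},{2},{3},{4,5},{7}}
  π2 = {{0},{1},{2},{3},{4},{5},{6},{7}}
8 equivalence class(es) (converged in 3)
[3]={3}  [4]={4}

Answer: NOT BISIMILAR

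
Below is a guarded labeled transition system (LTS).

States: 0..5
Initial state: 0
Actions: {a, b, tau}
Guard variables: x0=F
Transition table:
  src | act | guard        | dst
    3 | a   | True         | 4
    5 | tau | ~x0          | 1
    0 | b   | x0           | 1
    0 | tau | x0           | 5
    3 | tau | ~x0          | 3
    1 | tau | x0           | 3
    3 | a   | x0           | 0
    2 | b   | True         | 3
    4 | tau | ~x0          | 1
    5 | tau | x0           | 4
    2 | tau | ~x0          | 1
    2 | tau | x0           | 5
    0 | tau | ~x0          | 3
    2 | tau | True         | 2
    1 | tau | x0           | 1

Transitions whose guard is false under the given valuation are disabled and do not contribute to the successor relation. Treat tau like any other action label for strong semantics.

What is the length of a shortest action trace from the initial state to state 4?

Answer: 2

Trace:
BFS to 4:
  L0 = {0}
  L1 = {3}
  L2 = {4}
depth(4)=2, e.g. tau·a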